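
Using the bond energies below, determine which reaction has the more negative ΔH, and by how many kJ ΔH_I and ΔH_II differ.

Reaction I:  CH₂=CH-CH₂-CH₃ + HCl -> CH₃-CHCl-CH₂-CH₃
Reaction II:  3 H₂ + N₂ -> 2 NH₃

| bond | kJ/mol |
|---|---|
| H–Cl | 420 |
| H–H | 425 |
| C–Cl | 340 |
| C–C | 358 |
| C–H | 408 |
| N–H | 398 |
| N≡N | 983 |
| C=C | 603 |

Reaction I:
  Bonds broken (reactants):
    C–C: 2 × 358 = 716
    C–H: 8 × 408 = 3264
    C=C: 1 × 603 = 603
    H–Cl: 1 × 420 = 420
    Σ(broken) = 5003 kJ
  Bonds formed (products):
    C–C: 3 × 358 = 1074
    C–Cl: 1 × 340 = 340
    C–H: 9 × 408 = 3672
    Σ(formed) = 5086 kJ
  ΔH_I = 5003 − 5086 = −83 kJ
Reaction II:
  Bonds broken (reactants):
    H–H: 3 × 425 = 1275
    N≡N: 1 × 983 = 983
    Σ(broken) = 2258 kJ
  Bonds formed (products):
    N–H: 6 × 398 = 2388
    Σ(formed) = 2388 kJ
  ΔH_II = 2258 − 2388 = −130 kJ
ΔH_I − ΔH_II = +47 kJ, so reaction II has the more negative ΔH; |ΔH_I − ΔH_II| = 47 kJ.

Reaction II, by 47 kJ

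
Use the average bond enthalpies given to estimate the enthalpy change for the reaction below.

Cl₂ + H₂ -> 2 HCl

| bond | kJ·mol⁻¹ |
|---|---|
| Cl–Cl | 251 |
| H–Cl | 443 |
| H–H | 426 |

Bonds broken (reactants):
  Cl–Cl: 1 × 251 = 251
  H–H: 1 × 426 = 426
  Σ(broken) = 677 kJ
Bonds formed (products):
  H–Cl: 2 × 443 = 886
  Σ(formed) = 886 kJ
ΔH = Σ(broken) − Σ(formed) = 677 − 886 = −209 kJ

ΔH ≈ −209 kJ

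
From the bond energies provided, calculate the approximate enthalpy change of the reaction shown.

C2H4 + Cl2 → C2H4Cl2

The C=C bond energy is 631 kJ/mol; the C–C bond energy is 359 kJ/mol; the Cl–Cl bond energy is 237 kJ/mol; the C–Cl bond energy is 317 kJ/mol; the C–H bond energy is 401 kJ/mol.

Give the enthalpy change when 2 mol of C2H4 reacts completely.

ΔH = −250 kJ

Bonds broken (reactants):
  C–H: 4 × 401 = 1604
  C=C: 1 × 631 = 631
  Cl–Cl: 1 × 237 = 237
  Σ(broken) = 2472 kJ
Bonds formed (products):
  C–C: 1 × 359 = 359
  C–Cl: 2 × 317 = 634
  C–H: 4 × 401 = 1604
  Σ(formed) = 2597 kJ
ΔH = Σ(broken) − Σ(formed) = 2472 − 2597 = −125 kJ
For 2× the reaction as written: 2 × (−125) = −250 kJ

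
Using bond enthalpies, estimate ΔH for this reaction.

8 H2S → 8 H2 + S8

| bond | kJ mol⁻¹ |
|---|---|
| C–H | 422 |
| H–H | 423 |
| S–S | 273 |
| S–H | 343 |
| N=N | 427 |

Bonds broken (reactants):
  S–H: 16 × 343 = 5488
  Σ(broken) = 5488 kJ
Bonds formed (products):
  H–H: 8 × 423 = 3384
  S–S: 8 × 273 = 2184
  Σ(formed) = 5568 kJ
ΔH = Σ(broken) − Σ(formed) = 5488 − 5568 = −80 kJ

ΔH ≈ −80 kJ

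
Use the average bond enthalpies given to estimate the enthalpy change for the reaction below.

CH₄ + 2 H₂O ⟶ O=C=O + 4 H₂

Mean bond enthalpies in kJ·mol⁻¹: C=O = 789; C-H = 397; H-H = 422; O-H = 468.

ΔH ≈ +194 kJ

Bonds broken (reactants):
  C-H: 4 × 397 = 1588
  O-H: 4 × 468 = 1872
  Σ(broken) = 3460 kJ
Bonds formed (products):
  C=O: 2 × 789 = 1578
  H-H: 4 × 422 = 1688
  Σ(formed) = 3266 kJ
ΔH = Σ(broken) − Σ(formed) = 3460 − 3266 = +194 kJ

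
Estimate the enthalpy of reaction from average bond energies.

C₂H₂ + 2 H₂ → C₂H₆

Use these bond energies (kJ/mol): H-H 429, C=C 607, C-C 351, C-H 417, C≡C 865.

Bonds broken (reactants):
  C≡C: 1 × 865 = 865
  C-H: 2 × 417 = 834
  H-H: 2 × 429 = 858
  Σ(broken) = 2557 kJ
Bonds formed (products):
  C-C: 1 × 351 = 351
  C-H: 6 × 417 = 2502
  Σ(formed) = 2853 kJ
ΔH = Σ(broken) − Σ(formed) = 2557 − 2853 = −296 kJ

ΔH ≈ −296 kJ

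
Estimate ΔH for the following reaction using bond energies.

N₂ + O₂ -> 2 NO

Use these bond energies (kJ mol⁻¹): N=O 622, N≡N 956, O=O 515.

Bonds broken (reactants):
  N≡N: 1 × 956 = 956
  O=O: 1 × 515 = 515
  Σ(broken) = 1471 kJ
Bonds formed (products):
  N=O: 2 × 622 = 1244
  Σ(formed) = 1244 kJ
ΔH = Σ(broken) − Σ(formed) = 1471 − 1244 = +227 kJ

ΔH ≈ +227 kJ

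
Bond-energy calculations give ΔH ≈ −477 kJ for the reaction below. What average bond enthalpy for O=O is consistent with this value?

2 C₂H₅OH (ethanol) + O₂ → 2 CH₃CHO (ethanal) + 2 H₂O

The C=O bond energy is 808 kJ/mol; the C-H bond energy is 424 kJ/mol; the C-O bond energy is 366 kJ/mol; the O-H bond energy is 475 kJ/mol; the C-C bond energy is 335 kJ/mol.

Let D be the O=O bond energy.
Σ(broken) = 2×335 + 10×424 + 2×366 + 2×475 + 1×D = 6592 + D
Σ(formed) = 2×335 + 8×424 + 2×808 + 4×475 = 7578
ΔH = Σ(broken) − Σ(formed) = (6592 + D) − (7578) = −986 + D
Setting this equal to −477 kJ gives D = 509 kJ/mol.

D(O=O) ≈ 509 kJ/mol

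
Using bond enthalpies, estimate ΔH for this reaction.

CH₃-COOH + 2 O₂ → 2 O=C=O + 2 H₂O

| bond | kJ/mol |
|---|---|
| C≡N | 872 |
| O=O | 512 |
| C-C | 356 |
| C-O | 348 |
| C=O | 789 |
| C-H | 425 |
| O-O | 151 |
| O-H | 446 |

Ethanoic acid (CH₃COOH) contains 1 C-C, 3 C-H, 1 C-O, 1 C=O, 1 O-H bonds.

ΔH ≈ −702 kJ

Bonds broken (reactants):
  C-C: 1 × 356 = 356
  C-H: 3 × 425 = 1275
  C-O: 1 × 348 = 348
  C=O: 1 × 789 = 789
  O-H: 1 × 446 = 446
  O=O: 2 × 512 = 1024
  Σ(broken) = 4238 kJ
Bonds formed (products):
  C=O: 4 × 789 = 3156
  O-H: 4 × 446 = 1784
  Σ(formed) = 4940 kJ
ΔH = Σ(broken) − Σ(formed) = 4238 − 4940 = −702 kJ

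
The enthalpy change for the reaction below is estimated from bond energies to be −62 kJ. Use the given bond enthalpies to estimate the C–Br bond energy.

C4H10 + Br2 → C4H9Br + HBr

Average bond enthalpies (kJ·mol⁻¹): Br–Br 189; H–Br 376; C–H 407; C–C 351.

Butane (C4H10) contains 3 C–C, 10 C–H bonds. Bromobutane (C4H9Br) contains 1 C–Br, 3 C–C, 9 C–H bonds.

D(C–Br) ≈ 282 kJ/mol

Let D be the C–Br bond energy.
Σ(broken) = 1×189 + 3×351 + 10×407 = 5312
Σ(formed) = 1×D + 3×351 + 9×407 + 1×376 = 5092 + D
ΔH = Σ(broken) − Σ(formed) = (5312) − (5092 + D) = +220 − D
Setting this equal to −62 kJ gives D = 282 kJ/mol.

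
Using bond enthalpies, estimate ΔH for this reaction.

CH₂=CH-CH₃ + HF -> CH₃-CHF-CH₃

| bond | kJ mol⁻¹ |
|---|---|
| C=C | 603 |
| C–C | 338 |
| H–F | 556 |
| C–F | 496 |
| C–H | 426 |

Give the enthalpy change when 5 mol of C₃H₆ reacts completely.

ΔH = −505 kJ

Bonds broken (reactants):
  C–C: 1 × 338 = 338
  C–H: 6 × 426 = 2556
  C=C: 1 × 603 = 603
  H–F: 1 × 556 = 556
  Σ(broken) = 4053 kJ
Bonds formed (products):
  C–C: 2 × 338 = 676
  C–F: 1 × 496 = 496
  C–H: 7 × 426 = 2982
  Σ(formed) = 4154 kJ
ΔH = Σ(broken) − Σ(formed) = 4053 − 4154 = −101 kJ
For 5× the reaction as written: 5 × (−101) = −505 kJ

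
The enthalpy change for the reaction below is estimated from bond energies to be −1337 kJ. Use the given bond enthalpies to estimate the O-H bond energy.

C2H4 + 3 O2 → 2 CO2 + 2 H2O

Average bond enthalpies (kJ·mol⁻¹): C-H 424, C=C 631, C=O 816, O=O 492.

Let D be the O-H bond energy.
Σ(broken) = 4×424 + 1×631 + 3×492 = 3803
Σ(formed) = 4×816 + 4×D = 3264 + 4D
ΔH = Σ(broken) − Σ(formed) = (3803) − (3264 + 4D) = +539 − 4D
Setting this equal to −1337 kJ gives 4D = 1876, so D = 469 kJ/mol.

D(O-H) ≈ 469 kJ/mol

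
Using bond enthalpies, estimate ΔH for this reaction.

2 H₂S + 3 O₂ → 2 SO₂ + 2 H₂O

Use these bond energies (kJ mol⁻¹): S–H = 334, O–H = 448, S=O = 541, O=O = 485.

Bonds broken (reactants):
  O=O: 3 × 485 = 1455
  S–H: 4 × 334 = 1336
  Σ(broken) = 2791 kJ
Bonds formed (products):
  O–H: 4 × 448 = 1792
  S=O: 4 × 541 = 2164
  Σ(formed) = 3956 kJ
ΔH = Σ(broken) − Σ(formed) = 2791 − 3956 = −1165 kJ

ΔH ≈ −1165 kJ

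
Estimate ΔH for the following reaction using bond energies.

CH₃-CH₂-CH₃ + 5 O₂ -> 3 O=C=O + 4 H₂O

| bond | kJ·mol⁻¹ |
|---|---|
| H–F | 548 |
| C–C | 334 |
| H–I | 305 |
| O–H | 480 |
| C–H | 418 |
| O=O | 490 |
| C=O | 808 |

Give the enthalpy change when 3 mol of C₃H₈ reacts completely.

Bonds broken (reactants):
  C–C: 2 × 334 = 668
  C–H: 8 × 418 = 3344
  O=O: 5 × 490 = 2450
  Σ(broken) = 6462 kJ
Bonds formed (products):
  C=O: 6 × 808 = 4848
  O–H: 8 × 480 = 3840
  Σ(formed) = 8688 kJ
ΔH = Σ(broken) − Σ(formed) = 6462 − 8688 = −2226 kJ
For 3× the reaction as written: 3 × (−2226) = −6678 kJ

ΔH = −6678 kJ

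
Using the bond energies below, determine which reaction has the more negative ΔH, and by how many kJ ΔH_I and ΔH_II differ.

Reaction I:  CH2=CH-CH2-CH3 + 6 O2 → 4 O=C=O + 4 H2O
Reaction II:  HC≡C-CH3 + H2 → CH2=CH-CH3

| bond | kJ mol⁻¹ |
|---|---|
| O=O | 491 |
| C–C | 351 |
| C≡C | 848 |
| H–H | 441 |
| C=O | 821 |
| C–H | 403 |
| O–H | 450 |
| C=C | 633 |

Reaction I:
  Bonds broken (reactants):
    C–C: 2 × 351 = 702
    C–H: 8 × 403 = 3224
    C=C: 1 × 633 = 633
    O=O: 6 × 491 = 2946
    Σ(broken) = 7505 kJ
  Bonds formed (products):
    C=O: 8 × 821 = 6568
    O–H: 8 × 450 = 3600
    Σ(formed) = 10168 kJ
  ΔH_I = 7505 − 10168 = −2663 kJ
Reaction II:
  Bonds broken (reactants):
    C≡C: 1 × 848 = 848
    C–C: 1 × 351 = 351
    C–H: 4 × 403 = 1612
    H–H: 1 × 441 = 441
    Σ(broken) = 3252 kJ
  Bonds formed (products):
    C–C: 1 × 351 = 351
    C–H: 6 × 403 = 2418
    C=C: 1 × 633 = 633
    Σ(formed) = 3402 kJ
  ΔH_II = 3252 − 3402 = −150 kJ
ΔH_I − ΔH_II = −2513 kJ, so reaction I has the more negative ΔH; |ΔH_I − ΔH_II| = 2513 kJ.

Reaction I, by 2513 kJ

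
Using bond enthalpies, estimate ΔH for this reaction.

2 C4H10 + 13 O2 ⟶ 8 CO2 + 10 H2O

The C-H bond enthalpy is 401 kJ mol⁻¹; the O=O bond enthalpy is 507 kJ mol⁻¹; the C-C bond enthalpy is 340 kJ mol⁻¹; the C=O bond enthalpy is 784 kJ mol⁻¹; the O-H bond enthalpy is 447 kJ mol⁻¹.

ΔH ≈ −4833 kJ

Bonds broken (reactants):
  C-C: 6 × 340 = 2040
  C-H: 20 × 401 = 8020
  O=O: 13 × 507 = 6591
  Σ(broken) = 16651 kJ
Bonds formed (products):
  C=O: 16 × 784 = 12544
  O-H: 20 × 447 = 8940
  Σ(formed) = 21484 kJ
ΔH = Σ(broken) − Σ(formed) = 16651 − 21484 = −4833 kJ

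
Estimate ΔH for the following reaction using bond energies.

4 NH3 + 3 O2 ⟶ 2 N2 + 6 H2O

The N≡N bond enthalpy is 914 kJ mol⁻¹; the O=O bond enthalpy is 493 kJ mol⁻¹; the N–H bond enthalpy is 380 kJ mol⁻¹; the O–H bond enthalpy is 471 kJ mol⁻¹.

ΔH ≈ −1441 kJ

Bonds broken (reactants):
  N–H: 12 × 380 = 4560
  O=O: 3 × 493 = 1479
  Σ(broken) = 6039 kJ
Bonds formed (products):
  N≡N: 2 × 914 = 1828
  O–H: 12 × 471 = 5652
  Σ(formed) = 7480 kJ
ΔH = Σ(broken) − Σ(formed) = 6039 − 7480 = −1441 kJ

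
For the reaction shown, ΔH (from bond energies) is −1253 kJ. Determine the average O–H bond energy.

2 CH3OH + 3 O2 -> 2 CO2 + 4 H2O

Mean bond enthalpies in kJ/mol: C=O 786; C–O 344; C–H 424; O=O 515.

Let D be the O–H bond energy.
Σ(broken) = 6×424 + 2×344 + 2×D + 3×515 = 4777 + 2D
Σ(formed) = 4×786 + 8×D = 3144 + 8D
ΔH = Σ(broken) − Σ(formed) = (4777 + 2D) − (3144 + 8D) = +1633 − 6D
Setting this equal to −1253 kJ gives 6D = 2886, so D = 481 kJ/mol.

D(O–H) ≈ 481 kJ/mol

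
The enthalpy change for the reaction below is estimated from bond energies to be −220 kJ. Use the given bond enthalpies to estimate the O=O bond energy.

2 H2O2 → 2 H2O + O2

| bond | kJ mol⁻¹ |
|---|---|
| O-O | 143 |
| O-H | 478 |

Let D be the O=O bond energy.
Σ(broken) = 4×478 + 2×143 = 2198
Σ(formed) = 4×478 + 1×D = 1912 + D
ΔH = Σ(broken) − Σ(formed) = (2198) − (1912 + D) = +286 − D
Setting this equal to −220 kJ gives D = 506 kJ/mol.

D(O=O) ≈ 506 kJ/mol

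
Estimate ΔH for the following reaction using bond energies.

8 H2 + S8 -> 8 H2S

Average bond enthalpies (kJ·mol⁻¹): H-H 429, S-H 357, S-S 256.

ΔH ≈ −232 kJ

Bonds broken (reactants):
  H-H: 8 × 429 = 3432
  S-S: 8 × 256 = 2048
  Σ(broken) = 5480 kJ
Bonds formed (products):
  S-H: 16 × 357 = 5712
  Σ(formed) = 5712 kJ
ΔH = Σ(broken) − Σ(formed) = 5480 − 5712 = −232 kJ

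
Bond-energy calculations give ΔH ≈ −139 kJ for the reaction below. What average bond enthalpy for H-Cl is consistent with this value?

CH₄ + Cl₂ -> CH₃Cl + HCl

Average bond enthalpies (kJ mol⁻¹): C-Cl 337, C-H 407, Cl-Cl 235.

D(H-Cl) ≈ 444 kJ/mol

Let D be the H-Cl bond energy.
Σ(broken) = 4×407 + 1×235 = 1863
Σ(formed) = 1×337 + 3×407 + 1×D = 1558 + D
ΔH = Σ(broken) − Σ(formed) = (1863) − (1558 + D) = +305 − D
Setting this equal to −139 kJ gives D = 444 kJ/mol.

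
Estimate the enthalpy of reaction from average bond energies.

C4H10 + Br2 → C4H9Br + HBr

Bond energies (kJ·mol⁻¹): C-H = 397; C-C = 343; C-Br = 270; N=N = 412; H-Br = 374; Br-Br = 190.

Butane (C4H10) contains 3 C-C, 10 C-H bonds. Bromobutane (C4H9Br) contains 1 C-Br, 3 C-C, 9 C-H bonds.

Bonds broken (reactants):
  Br-Br: 1 × 190 = 190
  C-C: 3 × 343 = 1029
  C-H: 10 × 397 = 3970
  Σ(broken) = 5189 kJ
Bonds formed (products):
  C-Br: 1 × 270 = 270
  C-C: 3 × 343 = 1029
  C-H: 9 × 397 = 3573
  H-Br: 1 × 374 = 374
  Σ(formed) = 5246 kJ
ΔH = Σ(broken) − Σ(formed) = 5189 − 5246 = −57 kJ

ΔH ≈ −57 kJ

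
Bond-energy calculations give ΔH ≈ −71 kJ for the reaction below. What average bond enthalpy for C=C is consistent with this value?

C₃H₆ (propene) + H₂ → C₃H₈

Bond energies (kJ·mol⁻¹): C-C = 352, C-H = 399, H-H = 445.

Let D be the C=C bond energy.
Σ(broken) = 1×352 + 6×399 + 1×D + 1×445 = 3191 + D
Σ(formed) = 2×352 + 8×399 = 3896
ΔH = Σ(broken) − Σ(formed) = (3191 + D) − (3896) = −705 + D
Setting this equal to −71 kJ gives D = 634 kJ/mol.

D(C=C) ≈ 634 kJ/mol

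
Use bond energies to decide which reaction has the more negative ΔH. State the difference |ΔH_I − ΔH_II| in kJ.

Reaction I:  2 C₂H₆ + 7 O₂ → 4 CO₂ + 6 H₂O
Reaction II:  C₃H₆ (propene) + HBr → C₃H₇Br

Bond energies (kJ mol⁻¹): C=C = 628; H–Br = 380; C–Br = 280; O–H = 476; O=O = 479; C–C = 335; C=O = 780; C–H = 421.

Reaction I, by 2849 kJ

Reaction I:
  Bonds broken (reactants):
    C–C: 2 × 335 = 670
    C–H: 12 × 421 = 5052
    O=O: 7 × 479 = 3353
    Σ(broken) = 9075 kJ
  Bonds formed (products):
    C=O: 8 × 780 = 6240
    O–H: 12 × 476 = 5712
    Σ(formed) = 11952 kJ
  ΔH_I = 9075 − 11952 = −2877 kJ
Reaction II:
  Bonds broken (reactants):
    C–C: 1 × 335 = 335
    C–H: 6 × 421 = 2526
    C=C: 1 × 628 = 628
    H–Br: 1 × 380 = 380
    Σ(broken) = 3869 kJ
  Bonds formed (products):
    C–Br: 1 × 280 = 280
    C–C: 2 × 335 = 670
    C–H: 7 × 421 = 2947
    Σ(formed) = 3897 kJ
  ΔH_II = 3869 − 3897 = −28 kJ
ΔH_I − ΔH_II = −2849 kJ, so reaction I has the more negative ΔH; |ΔH_I − ΔH_II| = 2849 kJ.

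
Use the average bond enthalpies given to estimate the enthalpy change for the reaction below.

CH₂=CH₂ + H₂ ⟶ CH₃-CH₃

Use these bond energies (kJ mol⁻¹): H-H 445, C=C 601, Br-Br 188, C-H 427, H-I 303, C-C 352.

Bonds broken (reactants):
  C-H: 4 × 427 = 1708
  C=C: 1 × 601 = 601
  H-H: 1 × 445 = 445
  Σ(broken) = 2754 kJ
Bonds formed (products):
  C-C: 1 × 352 = 352
  C-H: 6 × 427 = 2562
  Σ(formed) = 2914 kJ
ΔH = Σ(broken) − Σ(formed) = 2754 − 2914 = −160 kJ

ΔH ≈ −160 kJ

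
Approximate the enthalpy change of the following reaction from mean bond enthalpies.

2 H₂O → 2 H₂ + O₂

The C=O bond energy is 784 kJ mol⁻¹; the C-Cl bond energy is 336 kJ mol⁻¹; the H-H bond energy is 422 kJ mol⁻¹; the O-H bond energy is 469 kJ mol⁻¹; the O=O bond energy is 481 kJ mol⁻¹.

ΔH ≈ +551 kJ

Bonds broken (reactants):
  O-H: 4 × 469 = 1876
  Σ(broken) = 1876 kJ
Bonds formed (products):
  H-H: 2 × 422 = 844
  O=O: 1 × 481 = 481
  Σ(formed) = 1325 kJ
ΔH = Σ(broken) − Σ(formed) = 1876 − 1325 = +551 kJ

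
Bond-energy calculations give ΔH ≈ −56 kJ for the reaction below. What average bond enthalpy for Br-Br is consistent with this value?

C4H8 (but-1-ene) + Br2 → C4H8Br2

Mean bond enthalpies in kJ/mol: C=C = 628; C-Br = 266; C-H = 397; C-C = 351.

D(Br-Br) ≈ 199 kJ/mol

Let D be the Br-Br bond energy.
Σ(broken) = 1×D + 2×351 + 8×397 + 1×628 = 4506 + D
Σ(formed) = 2×266 + 3×351 + 8×397 = 4761
ΔH = Σ(broken) − Σ(formed) = (4506 + D) − (4761) = −255 + D
Setting this equal to −56 kJ gives D = 199 kJ/mol.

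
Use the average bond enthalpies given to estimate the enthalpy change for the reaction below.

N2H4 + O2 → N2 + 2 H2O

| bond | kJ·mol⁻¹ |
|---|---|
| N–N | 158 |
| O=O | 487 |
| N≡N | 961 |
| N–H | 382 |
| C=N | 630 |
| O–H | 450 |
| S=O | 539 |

ΔH ≈ −588 kJ

Bonds broken (reactants):
  N–H: 4 × 382 = 1528
  N–N: 1 × 158 = 158
  O=O: 1 × 487 = 487
  Σ(broken) = 2173 kJ
Bonds formed (products):
  N≡N: 1 × 961 = 961
  O–H: 4 × 450 = 1800
  Σ(formed) = 2761 kJ
ΔH = Σ(broken) − Σ(formed) = 2173 − 2761 = −588 kJ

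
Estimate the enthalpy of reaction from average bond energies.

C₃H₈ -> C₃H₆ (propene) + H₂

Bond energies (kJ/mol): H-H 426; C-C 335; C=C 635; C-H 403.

ΔH ≈ +80 kJ

Bonds broken (reactants):
  C-C: 2 × 335 = 670
  C-H: 8 × 403 = 3224
  Σ(broken) = 3894 kJ
Bonds formed (products):
  C-C: 1 × 335 = 335
  C-H: 6 × 403 = 2418
  C=C: 1 × 635 = 635
  H-H: 1 × 426 = 426
  Σ(formed) = 3814 kJ
ΔH = Σ(broken) − Σ(formed) = 3894 − 3814 = +80 kJ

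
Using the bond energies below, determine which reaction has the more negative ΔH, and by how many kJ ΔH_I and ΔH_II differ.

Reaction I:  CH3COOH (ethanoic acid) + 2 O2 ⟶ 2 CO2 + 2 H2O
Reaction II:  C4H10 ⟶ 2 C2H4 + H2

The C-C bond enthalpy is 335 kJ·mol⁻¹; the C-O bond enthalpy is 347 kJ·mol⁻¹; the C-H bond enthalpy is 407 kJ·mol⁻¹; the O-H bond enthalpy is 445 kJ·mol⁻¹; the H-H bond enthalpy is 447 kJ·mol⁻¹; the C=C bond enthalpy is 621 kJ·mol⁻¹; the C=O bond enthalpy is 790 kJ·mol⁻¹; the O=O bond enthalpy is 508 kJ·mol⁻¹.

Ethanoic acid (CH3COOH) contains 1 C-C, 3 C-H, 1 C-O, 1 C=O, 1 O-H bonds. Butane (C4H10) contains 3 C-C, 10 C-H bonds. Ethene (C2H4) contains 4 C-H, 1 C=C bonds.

Reaction I:
  Bonds broken (reactants):
    C-C: 1 × 335 = 335
    C-H: 3 × 407 = 1221
    C-O: 1 × 347 = 347
    C=O: 1 × 790 = 790
    O-H: 1 × 445 = 445
    O=O: 2 × 508 = 1016
    Σ(broken) = 4154 kJ
  Bonds formed (products):
    C=O: 4 × 790 = 3160
    O-H: 4 × 445 = 1780
    Σ(formed) = 4940 kJ
  ΔH_I = 4154 − 4940 = −786 kJ
Reaction II:
  Bonds broken (reactants):
    C-C: 3 × 335 = 1005
    C-H: 10 × 407 = 4070
    Σ(broken) = 5075 kJ
  Bonds formed (products):
    C-H: 8 × 407 = 3256
    C=C: 2 × 621 = 1242
    H-H: 1 × 447 = 447
    Σ(formed) = 4945 kJ
  ΔH_II = 5075 − 4945 = +130 kJ
ΔH_I − ΔH_II = −916 kJ, so reaction I has the more negative ΔH; |ΔH_I − ΔH_II| = 916 kJ.

Reaction I, by 916 kJ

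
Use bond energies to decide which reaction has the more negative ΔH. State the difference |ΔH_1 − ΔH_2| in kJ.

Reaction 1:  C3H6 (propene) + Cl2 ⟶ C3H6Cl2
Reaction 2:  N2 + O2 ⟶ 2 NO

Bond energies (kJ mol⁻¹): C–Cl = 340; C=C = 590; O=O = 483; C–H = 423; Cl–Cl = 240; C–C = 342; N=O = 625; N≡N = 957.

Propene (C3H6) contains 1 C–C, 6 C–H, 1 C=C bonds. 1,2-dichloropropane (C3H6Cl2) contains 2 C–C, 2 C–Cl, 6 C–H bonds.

Reaction 1, by 382 kJ

Reaction 1:
  Bonds broken (reactants):
    C–C: 1 × 342 = 342
    C–H: 6 × 423 = 2538
    C=C: 1 × 590 = 590
    Cl–Cl: 1 × 240 = 240
    Σ(broken) = 3710 kJ
  Bonds formed (products):
    C–C: 2 × 342 = 684
    C–Cl: 2 × 340 = 680
    C–H: 6 × 423 = 2538
    Σ(formed) = 3902 kJ
  ΔH_1 = 3710 − 3902 = −192 kJ
Reaction 2:
  Bonds broken (reactants):
    N≡N: 1 × 957 = 957
    O=O: 1 × 483 = 483
    Σ(broken) = 1440 kJ
  Bonds formed (products):
    N=O: 2 × 625 = 1250
    Σ(formed) = 1250 kJ
  ΔH_2 = 1440 − 1250 = +190 kJ
ΔH_1 − ΔH_2 = −382 kJ, so reaction 1 has the more negative ΔH; |ΔH_1 − ΔH_2| = 382 kJ.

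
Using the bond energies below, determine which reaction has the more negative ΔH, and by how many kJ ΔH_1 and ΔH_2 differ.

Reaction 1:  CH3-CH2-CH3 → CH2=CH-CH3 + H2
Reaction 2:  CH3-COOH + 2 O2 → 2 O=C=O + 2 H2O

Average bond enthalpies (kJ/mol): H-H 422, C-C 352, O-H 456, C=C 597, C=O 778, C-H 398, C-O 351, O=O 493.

Reaction 1:
  Bonds broken (reactants):
    C-C: 2 × 352 = 704
    C-H: 8 × 398 = 3184
    Σ(broken) = 3888 kJ
  Bonds formed (products):
    C-C: 1 × 352 = 352
    C-H: 6 × 398 = 2388
    C=C: 1 × 597 = 597
    H-H: 1 × 422 = 422
    Σ(formed) = 3759 kJ
  ΔH_1 = 3888 − 3759 = +129 kJ
Reaction 2:
  Bonds broken (reactants):
    C-C: 1 × 352 = 352
    C-H: 3 × 398 = 1194
    C-O: 1 × 351 = 351
    C=O: 1 × 778 = 778
    O-H: 1 × 456 = 456
    O=O: 2 × 493 = 986
    Σ(broken) = 4117 kJ
  Bonds formed (products):
    C=O: 4 × 778 = 3112
    O-H: 4 × 456 = 1824
    Σ(formed) = 4936 kJ
  ΔH_2 = 4117 − 4936 = −819 kJ
ΔH_1 − ΔH_2 = +948 kJ, so reaction 2 has the more negative ΔH; |ΔH_1 − ΔH_2| = 948 kJ.

Reaction 2, by 948 kJ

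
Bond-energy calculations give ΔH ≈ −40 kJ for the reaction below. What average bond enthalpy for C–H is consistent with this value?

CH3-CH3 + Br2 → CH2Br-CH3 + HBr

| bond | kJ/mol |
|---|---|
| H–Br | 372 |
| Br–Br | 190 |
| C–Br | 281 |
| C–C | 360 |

Let D be the C–H bond energy.
Σ(broken) = 1×190 + 1×360 + 6×D = 550 + 6D
Σ(formed) = 1×281 + 1×360 + 5×D + 1×372 = 1013 + 5D
ΔH = Σ(broken) − Σ(formed) = (550 + 6D) − (1013 + 5D) = −463 + D
Setting this equal to −40 kJ gives D = 423 kJ/mol.

D(C–H) ≈ 423 kJ/mol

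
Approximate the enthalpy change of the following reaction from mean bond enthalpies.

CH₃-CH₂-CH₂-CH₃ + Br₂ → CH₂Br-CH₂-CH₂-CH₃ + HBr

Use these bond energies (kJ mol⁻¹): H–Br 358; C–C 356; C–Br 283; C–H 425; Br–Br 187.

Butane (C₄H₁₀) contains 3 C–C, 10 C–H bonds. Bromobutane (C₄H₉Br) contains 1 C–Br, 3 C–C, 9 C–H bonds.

Bonds broken (reactants):
  Br–Br: 1 × 187 = 187
  C–C: 3 × 356 = 1068
  C–H: 10 × 425 = 4250
  Σ(broken) = 5505 kJ
Bonds formed (products):
  C–Br: 1 × 283 = 283
  C–C: 3 × 356 = 1068
  C–H: 9 × 425 = 3825
  H–Br: 1 × 358 = 358
  Σ(formed) = 5534 kJ
ΔH = Σ(broken) − Σ(formed) = 5505 − 5534 = −29 kJ

ΔH ≈ −29 kJ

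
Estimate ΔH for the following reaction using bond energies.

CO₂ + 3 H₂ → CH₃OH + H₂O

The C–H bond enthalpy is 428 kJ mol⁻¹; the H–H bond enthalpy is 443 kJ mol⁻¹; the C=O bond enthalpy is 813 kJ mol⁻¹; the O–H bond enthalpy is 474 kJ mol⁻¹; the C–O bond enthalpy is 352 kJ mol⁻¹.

Bonds broken (reactants):
  C=O: 2 × 813 = 1626
  H–H: 3 × 443 = 1329
  Σ(broken) = 2955 kJ
Bonds formed (products):
  C–H: 3 × 428 = 1284
  C–O: 1 × 352 = 352
  O–H: 3 × 474 = 1422
  Σ(formed) = 3058 kJ
ΔH = Σ(broken) − Σ(formed) = 2955 − 3058 = −103 kJ

ΔH ≈ −103 kJ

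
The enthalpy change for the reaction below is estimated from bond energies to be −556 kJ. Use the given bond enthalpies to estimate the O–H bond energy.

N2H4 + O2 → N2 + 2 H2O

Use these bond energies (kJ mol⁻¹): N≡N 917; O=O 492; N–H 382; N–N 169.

D(O–H) ≈ 457 kJ/mol

Let D be the O–H bond energy.
Σ(broken) = 4×382 + 1×169 + 1×492 = 2189
Σ(formed) = 1×917 + 4×D = 917 + 4D
ΔH = Σ(broken) − Σ(formed) = (2189) − (917 + 4D) = +1272 − 4D
Setting this equal to −556 kJ gives 4D = 1828, so D = 457 kJ/mol.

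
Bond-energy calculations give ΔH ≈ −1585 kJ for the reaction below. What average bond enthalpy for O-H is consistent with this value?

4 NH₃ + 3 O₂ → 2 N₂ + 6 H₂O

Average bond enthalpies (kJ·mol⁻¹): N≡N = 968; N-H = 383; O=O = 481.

D(O-H) ≈ 474 kJ/mol

Let D be the O-H bond energy.
Σ(broken) = 12×383 + 3×481 = 6039
Σ(formed) = 2×968 + 12×D = 1936 + 12D
ΔH = Σ(broken) − Σ(formed) = (6039) − (1936 + 12D) = +4103 − 12D
Setting this equal to −1585 kJ gives 12D = 5688, so D = 474 kJ/mol.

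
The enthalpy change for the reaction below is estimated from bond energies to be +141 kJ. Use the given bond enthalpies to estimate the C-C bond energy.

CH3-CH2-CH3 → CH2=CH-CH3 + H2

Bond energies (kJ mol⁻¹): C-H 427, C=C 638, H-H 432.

Let D be the C-C bond energy.
Σ(broken) = 2×D + 8×427 = 3416 + 2D
Σ(formed) = 1×D + 6×427 + 1×638 + 1×432 = 3632 + D
ΔH = Σ(broken) − Σ(formed) = (3416 + 2D) − (3632 + D) = −216 + D
Setting this equal to +141 kJ gives D = 357 kJ/mol.

D(C-C) ≈ 357 kJ/mol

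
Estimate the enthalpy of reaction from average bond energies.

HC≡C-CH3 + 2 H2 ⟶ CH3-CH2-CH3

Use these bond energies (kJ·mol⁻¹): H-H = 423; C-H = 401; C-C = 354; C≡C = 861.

ΔH ≈ −251 kJ

Bonds broken (reactants):
  C≡C: 1 × 861 = 861
  C-C: 1 × 354 = 354
  C-H: 4 × 401 = 1604
  H-H: 2 × 423 = 846
  Σ(broken) = 3665 kJ
Bonds formed (products):
  C-C: 2 × 354 = 708
  C-H: 8 × 401 = 3208
  Σ(formed) = 3916 kJ
ΔH = Σ(broken) − Σ(formed) = 3665 − 3916 = −251 kJ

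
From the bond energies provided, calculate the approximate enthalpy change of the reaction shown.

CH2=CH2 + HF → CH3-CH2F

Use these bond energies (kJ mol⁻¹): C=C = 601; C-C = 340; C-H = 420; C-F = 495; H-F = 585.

Bonds broken (reactants):
  C-H: 4 × 420 = 1680
  C=C: 1 × 601 = 601
  H-F: 1 × 585 = 585
  Σ(broken) = 2866 kJ
Bonds formed (products):
  C-C: 1 × 340 = 340
  C-F: 1 × 495 = 495
  C-H: 5 × 420 = 2100
  Σ(formed) = 2935 kJ
ΔH = Σ(broken) − Σ(formed) = 2866 − 2935 = −69 kJ

ΔH ≈ −69 kJ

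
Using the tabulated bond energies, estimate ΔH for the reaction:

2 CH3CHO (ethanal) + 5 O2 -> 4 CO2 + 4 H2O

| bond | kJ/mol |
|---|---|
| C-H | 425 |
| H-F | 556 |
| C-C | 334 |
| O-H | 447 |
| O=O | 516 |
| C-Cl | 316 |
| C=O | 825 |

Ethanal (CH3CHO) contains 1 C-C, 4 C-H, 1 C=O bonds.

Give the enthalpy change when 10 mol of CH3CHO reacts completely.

Bonds broken (reactants):
  C-C: 2 × 334 = 668
  C-H: 8 × 425 = 3400
  C=O: 2 × 825 = 1650
  O=O: 5 × 516 = 2580
  Σ(broken) = 8298 kJ
Bonds formed (products):
  C=O: 8 × 825 = 6600
  O-H: 8 × 447 = 3576
  Σ(formed) = 10176 kJ
ΔH = Σ(broken) − Σ(formed) = 8298 − 10176 = −1878 kJ
For 5× the reaction as written: 5 × (−1878) = −9390 kJ

ΔH = −9390 kJ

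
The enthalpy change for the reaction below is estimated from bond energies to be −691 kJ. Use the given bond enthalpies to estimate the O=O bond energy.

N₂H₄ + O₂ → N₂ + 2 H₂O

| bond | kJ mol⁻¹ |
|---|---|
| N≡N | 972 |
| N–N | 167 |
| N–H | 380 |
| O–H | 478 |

D(O=O) ≈ 506 kJ/mol

Let D be the O=O bond energy.
Σ(broken) = 4×380 + 1×167 + 1×D = 1687 + D
Σ(formed) = 1×972 + 4×478 = 2884
ΔH = Σ(broken) − Σ(formed) = (1687 + D) − (2884) = −1197 + D
Setting this equal to −691 kJ gives D = 506 kJ/mol.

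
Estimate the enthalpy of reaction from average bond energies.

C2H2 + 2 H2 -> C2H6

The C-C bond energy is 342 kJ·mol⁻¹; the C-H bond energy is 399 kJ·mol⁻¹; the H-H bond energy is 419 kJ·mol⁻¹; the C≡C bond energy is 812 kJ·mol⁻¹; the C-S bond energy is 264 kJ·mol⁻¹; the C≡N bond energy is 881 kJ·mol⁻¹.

Bonds broken (reactants):
  C≡C: 1 × 812 = 812
  C-H: 2 × 399 = 798
  H-H: 2 × 419 = 838
  Σ(broken) = 2448 kJ
Bonds formed (products):
  C-C: 1 × 342 = 342
  C-H: 6 × 399 = 2394
  Σ(formed) = 2736 kJ
ΔH = Σ(broken) − Σ(formed) = 2448 − 2736 = −288 kJ

ΔH ≈ −288 kJ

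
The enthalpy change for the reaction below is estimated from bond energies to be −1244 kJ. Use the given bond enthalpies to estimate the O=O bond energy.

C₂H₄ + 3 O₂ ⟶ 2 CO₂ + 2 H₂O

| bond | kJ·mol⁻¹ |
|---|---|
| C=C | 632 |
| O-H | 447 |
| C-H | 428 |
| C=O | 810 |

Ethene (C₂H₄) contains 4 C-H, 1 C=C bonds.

D(O=O) ≈ 480 kJ/mol

Let D be the O=O bond energy.
Σ(broken) = 4×428 + 1×632 + 3×D = 2344 + 3D
Σ(formed) = 4×810 + 4×447 = 5028
ΔH = Σ(broken) − Σ(formed) = (2344 + 3D) − (5028) = −2684 + 3D
Setting this equal to −1244 kJ gives 3D = 1440, so D = 480 kJ/mol.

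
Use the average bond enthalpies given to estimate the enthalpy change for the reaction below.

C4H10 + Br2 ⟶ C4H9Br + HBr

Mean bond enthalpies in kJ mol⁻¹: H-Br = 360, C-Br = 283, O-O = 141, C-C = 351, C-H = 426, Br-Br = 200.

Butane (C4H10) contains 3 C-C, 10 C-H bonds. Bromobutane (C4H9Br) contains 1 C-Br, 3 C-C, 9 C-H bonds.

Bonds broken (reactants):
  Br-Br: 1 × 200 = 200
  C-C: 3 × 351 = 1053
  C-H: 10 × 426 = 4260
  Σ(broken) = 5513 kJ
Bonds formed (products):
  C-Br: 1 × 283 = 283
  C-C: 3 × 351 = 1053
  C-H: 9 × 426 = 3834
  H-Br: 1 × 360 = 360
  Σ(formed) = 5530 kJ
ΔH = Σ(broken) − Σ(formed) = 5513 − 5530 = −17 kJ

ΔH ≈ −17 kJ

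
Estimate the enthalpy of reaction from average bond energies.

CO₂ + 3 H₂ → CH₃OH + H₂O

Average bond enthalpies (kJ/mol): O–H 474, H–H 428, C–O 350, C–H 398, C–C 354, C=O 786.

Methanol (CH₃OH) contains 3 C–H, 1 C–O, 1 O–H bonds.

ΔH ≈ −110 kJ

Bonds broken (reactants):
  C=O: 2 × 786 = 1572
  H–H: 3 × 428 = 1284
  Σ(broken) = 2856 kJ
Bonds formed (products):
  C–H: 3 × 398 = 1194
  C–O: 1 × 350 = 350
  O–H: 3 × 474 = 1422
  Σ(formed) = 2966 kJ
ΔH = Σ(broken) − Σ(formed) = 2856 − 2966 = −110 kJ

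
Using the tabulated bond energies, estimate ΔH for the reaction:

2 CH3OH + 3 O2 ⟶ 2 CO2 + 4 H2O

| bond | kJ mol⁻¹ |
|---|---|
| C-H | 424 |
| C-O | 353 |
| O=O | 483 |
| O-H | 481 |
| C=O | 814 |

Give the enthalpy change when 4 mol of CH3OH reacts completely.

Bonds broken (reactants):
  C-H: 6 × 424 = 2544
  C-O: 2 × 353 = 706
  O-H: 2 × 481 = 962
  O=O: 3 × 483 = 1449
  Σ(broken) = 5661 kJ
Bonds formed (products):
  C=O: 4 × 814 = 3256
  O-H: 8 × 481 = 3848
  Σ(formed) = 7104 kJ
ΔH = Σ(broken) − Σ(formed) = 5661 − 7104 = −1443 kJ
For 2× the reaction as written: 2 × (−1443) = −2886 kJ

ΔH = −2886 kJ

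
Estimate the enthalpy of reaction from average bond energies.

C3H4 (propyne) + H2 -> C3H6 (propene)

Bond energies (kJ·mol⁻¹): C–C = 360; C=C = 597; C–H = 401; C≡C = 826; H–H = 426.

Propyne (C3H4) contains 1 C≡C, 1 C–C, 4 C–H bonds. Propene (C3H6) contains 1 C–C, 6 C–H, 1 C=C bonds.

ΔH ≈ −147 kJ

Bonds broken (reactants):
  C≡C: 1 × 826 = 826
  C–C: 1 × 360 = 360
  C–H: 4 × 401 = 1604
  H–H: 1 × 426 = 426
  Σ(broken) = 3216 kJ
Bonds formed (products):
  C–C: 1 × 360 = 360
  C–H: 6 × 401 = 2406
  C=C: 1 × 597 = 597
  Σ(formed) = 3363 kJ
ΔH = Σ(broken) − Σ(formed) = 3216 − 3363 = −147 kJ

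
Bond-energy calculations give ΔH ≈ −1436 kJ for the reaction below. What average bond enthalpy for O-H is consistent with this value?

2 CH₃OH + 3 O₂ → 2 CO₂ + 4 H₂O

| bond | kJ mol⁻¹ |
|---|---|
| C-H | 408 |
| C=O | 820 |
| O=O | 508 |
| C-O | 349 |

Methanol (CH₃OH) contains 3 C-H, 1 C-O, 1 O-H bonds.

Let D be the O-H bond energy.
Σ(broken) = 6×408 + 2×349 + 2×D + 3×508 = 4670 + 2D
Σ(formed) = 4×820 + 8×D = 3280 + 8D
ΔH = Σ(broken) − Σ(formed) = (4670 + 2D) − (3280 + 8D) = +1390 − 6D
Setting this equal to −1436 kJ gives 6D = 2826, so D = 471 kJ/mol.

D(O-H) ≈ 471 kJ/mol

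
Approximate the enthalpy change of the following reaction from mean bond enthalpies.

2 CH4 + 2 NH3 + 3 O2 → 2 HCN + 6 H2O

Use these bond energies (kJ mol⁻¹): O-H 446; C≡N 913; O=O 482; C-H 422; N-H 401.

Bonds broken (reactants):
  C-H: 8 × 422 = 3376
  N-H: 6 × 401 = 2406
  O=O: 3 × 482 = 1446
  Σ(broken) = 7228 kJ
Bonds formed (products):
  C≡N: 2 × 913 = 1826
  C-H: 2 × 422 = 844
  O-H: 12 × 446 = 5352
  Σ(formed) = 8022 kJ
ΔH = Σ(broken) − Σ(formed) = 7228 − 8022 = −794 kJ

ΔH ≈ −794 kJ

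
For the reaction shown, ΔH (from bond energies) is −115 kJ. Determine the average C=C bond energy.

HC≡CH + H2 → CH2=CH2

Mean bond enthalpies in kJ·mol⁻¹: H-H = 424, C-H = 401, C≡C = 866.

Let D be the C=C bond energy.
Σ(broken) = 1×866 + 2×401 + 1×424 = 2092
Σ(formed) = 4×401 + 1×D = 1604 + D
ΔH = Σ(broken) − Σ(formed) = (2092) − (1604 + D) = +488 − D
Setting this equal to −115 kJ gives D = 603 kJ/mol.

D(C=C) ≈ 603 kJ/mol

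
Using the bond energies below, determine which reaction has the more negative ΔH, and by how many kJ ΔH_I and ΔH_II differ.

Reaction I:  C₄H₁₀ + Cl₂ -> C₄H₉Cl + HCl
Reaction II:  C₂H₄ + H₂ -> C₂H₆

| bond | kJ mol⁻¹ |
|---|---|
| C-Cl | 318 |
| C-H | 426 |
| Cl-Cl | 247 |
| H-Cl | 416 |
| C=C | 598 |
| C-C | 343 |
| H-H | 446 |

Reaction I:
  Bonds broken (reactants):
    C-C: 3 × 343 = 1029
    C-H: 10 × 426 = 4260
    Cl-Cl: 1 × 247 = 247
    Σ(broken) = 5536 kJ
  Bonds formed (products):
    C-C: 3 × 343 = 1029
    C-Cl: 1 × 318 = 318
    C-H: 9 × 426 = 3834
    H-Cl: 1 × 416 = 416
    Σ(formed) = 5597 kJ
  ΔH_I = 5536 − 5597 = −61 kJ
Reaction II:
  Bonds broken (reactants):
    C-H: 4 × 426 = 1704
    C=C: 1 × 598 = 598
    H-H: 1 × 446 = 446
    Σ(broken) = 2748 kJ
  Bonds formed (products):
    C-C: 1 × 343 = 343
    C-H: 6 × 426 = 2556
    Σ(formed) = 2899 kJ
  ΔH_II = 2748 − 2899 = −151 kJ
ΔH_I − ΔH_II = +90 kJ, so reaction II has the more negative ΔH; |ΔH_I − ΔH_II| = 90 kJ.

Reaction II, by 90 kJ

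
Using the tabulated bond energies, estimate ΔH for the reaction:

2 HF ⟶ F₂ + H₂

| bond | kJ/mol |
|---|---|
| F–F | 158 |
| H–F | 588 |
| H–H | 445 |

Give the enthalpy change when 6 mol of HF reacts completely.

Bonds broken (reactants):
  H–F: 2 × 588 = 1176
  Σ(broken) = 1176 kJ
Bonds formed (products):
  F–F: 1 × 158 = 158
  H–H: 1 × 445 = 445
  Σ(formed) = 603 kJ
ΔH = Σ(broken) − Σ(formed) = 1176 − 603 = +573 kJ
For 3× the reaction as written: 3 × (+573) = +1719 kJ

ΔH = +1719 kJ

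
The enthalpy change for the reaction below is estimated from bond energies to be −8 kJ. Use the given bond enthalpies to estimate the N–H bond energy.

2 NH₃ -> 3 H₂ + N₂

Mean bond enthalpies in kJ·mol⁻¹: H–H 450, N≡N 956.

Let D be the N–H bond energy.
Σ(broken) = 6×D = 6D
Σ(formed) = 3×450 + 1×956 = 2306
ΔH = Σ(broken) − Σ(formed) = (6D) − (2306) = −2306 + 6D
Setting this equal to −8 kJ gives 6D = 2298, so D = 383 kJ/mol.

D(N–H) ≈ 383 kJ/mol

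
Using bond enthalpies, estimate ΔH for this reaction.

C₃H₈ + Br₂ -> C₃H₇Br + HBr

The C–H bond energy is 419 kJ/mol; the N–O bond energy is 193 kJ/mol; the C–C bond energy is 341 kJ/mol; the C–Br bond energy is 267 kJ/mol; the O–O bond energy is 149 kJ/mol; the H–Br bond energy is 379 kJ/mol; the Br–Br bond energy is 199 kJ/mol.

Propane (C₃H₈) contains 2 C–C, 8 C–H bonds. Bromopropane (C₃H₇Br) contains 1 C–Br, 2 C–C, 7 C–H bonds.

ΔH ≈ −28 kJ

Bonds broken (reactants):
  Br–Br: 1 × 199 = 199
  C–C: 2 × 341 = 682
  C–H: 8 × 419 = 3352
  Σ(broken) = 4233 kJ
Bonds formed (products):
  C–Br: 1 × 267 = 267
  C–C: 2 × 341 = 682
  C–H: 7 × 419 = 2933
  H–Br: 1 × 379 = 379
  Σ(formed) = 4261 kJ
ΔH = Σ(broken) − Σ(formed) = 4233 − 4261 = −28 kJ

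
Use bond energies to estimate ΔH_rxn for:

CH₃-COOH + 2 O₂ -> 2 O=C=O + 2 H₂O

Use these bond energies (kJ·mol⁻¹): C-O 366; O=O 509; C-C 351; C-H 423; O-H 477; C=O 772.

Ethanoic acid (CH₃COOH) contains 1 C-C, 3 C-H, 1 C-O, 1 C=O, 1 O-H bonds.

ΔH ≈ −743 kJ

Bonds broken (reactants):
  C-C: 1 × 351 = 351
  C-H: 3 × 423 = 1269
  C-O: 1 × 366 = 366
  C=O: 1 × 772 = 772
  O-H: 1 × 477 = 477
  O=O: 2 × 509 = 1018
  Σ(broken) = 4253 kJ
Bonds formed (products):
  C=O: 4 × 772 = 3088
  O-H: 4 × 477 = 1908
  Σ(formed) = 4996 kJ
ΔH = Σ(broken) − Σ(formed) = 4253 − 4996 = −743 kJ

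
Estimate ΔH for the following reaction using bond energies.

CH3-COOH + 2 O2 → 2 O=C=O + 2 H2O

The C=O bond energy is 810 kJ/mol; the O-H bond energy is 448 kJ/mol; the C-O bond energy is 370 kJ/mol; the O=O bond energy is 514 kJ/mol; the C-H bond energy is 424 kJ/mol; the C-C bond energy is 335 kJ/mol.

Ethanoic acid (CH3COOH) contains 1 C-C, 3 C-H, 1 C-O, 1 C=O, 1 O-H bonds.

ΔH ≈ −769 kJ

Bonds broken (reactants):
  C-C: 1 × 335 = 335
  C-H: 3 × 424 = 1272
  C-O: 1 × 370 = 370
  C=O: 1 × 810 = 810
  O-H: 1 × 448 = 448
  O=O: 2 × 514 = 1028
  Σ(broken) = 4263 kJ
Bonds formed (products):
  C=O: 4 × 810 = 3240
  O-H: 4 × 448 = 1792
  Σ(formed) = 5032 kJ
ΔH = Σ(broken) − Σ(formed) = 4263 − 5032 = −769 kJ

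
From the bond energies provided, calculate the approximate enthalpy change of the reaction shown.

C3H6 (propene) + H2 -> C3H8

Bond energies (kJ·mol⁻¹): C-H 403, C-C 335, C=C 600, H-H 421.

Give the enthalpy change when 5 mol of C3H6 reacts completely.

ΔH = −600 kJ

Bonds broken (reactants):
  C-C: 1 × 335 = 335
  C-H: 6 × 403 = 2418
  C=C: 1 × 600 = 600
  H-H: 1 × 421 = 421
  Σ(broken) = 3774 kJ
Bonds formed (products):
  C-C: 2 × 335 = 670
  C-H: 8 × 403 = 3224
  Σ(formed) = 3894 kJ
ΔH = Σ(broken) − Σ(formed) = 3774 − 3894 = −120 kJ
For 5× the reaction as written: 5 × (−120) = −600 kJ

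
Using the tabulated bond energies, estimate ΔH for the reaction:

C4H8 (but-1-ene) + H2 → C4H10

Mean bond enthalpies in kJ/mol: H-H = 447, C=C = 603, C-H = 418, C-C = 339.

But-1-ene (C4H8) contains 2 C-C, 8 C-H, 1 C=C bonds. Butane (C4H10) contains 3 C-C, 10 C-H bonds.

ΔH ≈ −125 kJ

Bonds broken (reactants):
  C-C: 2 × 339 = 678
  C-H: 8 × 418 = 3344
  C=C: 1 × 603 = 603
  H-H: 1 × 447 = 447
  Σ(broken) = 5072 kJ
Bonds formed (products):
  C-C: 3 × 339 = 1017
  C-H: 10 × 418 = 4180
  Σ(formed) = 5197 kJ
ΔH = Σ(broken) − Σ(formed) = 5072 − 5197 = −125 kJ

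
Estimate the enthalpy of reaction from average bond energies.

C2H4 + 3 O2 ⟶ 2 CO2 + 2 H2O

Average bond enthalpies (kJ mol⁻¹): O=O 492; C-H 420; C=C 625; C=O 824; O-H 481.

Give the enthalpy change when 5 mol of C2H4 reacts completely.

Bonds broken (reactants):
  C-H: 4 × 420 = 1680
  C=C: 1 × 625 = 625
  O=O: 3 × 492 = 1476
  Σ(broken) = 3781 kJ
Bonds formed (products):
  C=O: 4 × 824 = 3296
  O-H: 4 × 481 = 1924
  Σ(formed) = 5220 kJ
ΔH = Σ(broken) − Σ(formed) = 3781 − 5220 = −1439 kJ
For 5× the reaction as written: 5 × (−1439) = −7195 kJ

ΔH = −7195 kJ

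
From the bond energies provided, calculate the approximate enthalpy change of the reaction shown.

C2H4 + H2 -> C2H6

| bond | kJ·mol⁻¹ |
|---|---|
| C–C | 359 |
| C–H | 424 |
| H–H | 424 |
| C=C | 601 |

Bonds broken (reactants):
  C–H: 4 × 424 = 1696
  C=C: 1 × 601 = 601
  H–H: 1 × 424 = 424
  Σ(broken) = 2721 kJ
Bonds formed (products):
  C–C: 1 × 359 = 359
  C–H: 6 × 424 = 2544
  Σ(formed) = 2903 kJ
ΔH = Σ(broken) − Σ(formed) = 2721 − 2903 = −182 kJ

ΔH ≈ −182 kJ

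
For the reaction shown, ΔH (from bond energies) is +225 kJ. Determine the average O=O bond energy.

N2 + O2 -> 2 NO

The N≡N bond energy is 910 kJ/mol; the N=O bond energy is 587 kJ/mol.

Let D be the O=O bond energy.
Σ(broken) = 1×910 + 1×D = 910 + D
Σ(formed) = 2×587 = 1174
ΔH = Σ(broken) − Σ(formed) = (910 + D) − (1174) = −264 + D
Setting this equal to +225 kJ gives D = 489 kJ/mol.

D(O=O) ≈ 489 kJ/mol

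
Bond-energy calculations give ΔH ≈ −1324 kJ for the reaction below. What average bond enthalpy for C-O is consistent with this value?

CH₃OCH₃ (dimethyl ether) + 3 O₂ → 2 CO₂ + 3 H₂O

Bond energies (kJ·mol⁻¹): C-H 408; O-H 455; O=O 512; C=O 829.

Let D be the C-O bond energy.
Σ(broken) = 6×408 + 2×D + 3×512 = 3984 + 2D
Σ(formed) = 4×829 + 6×455 = 6046
ΔH = Σ(broken) − Σ(formed) = (3984 + 2D) − (6046) = −2062 + 2D
Setting this equal to −1324 kJ gives 2D = 738, so D = 369 kJ/mol.

D(C-O) ≈ 369 kJ/mol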